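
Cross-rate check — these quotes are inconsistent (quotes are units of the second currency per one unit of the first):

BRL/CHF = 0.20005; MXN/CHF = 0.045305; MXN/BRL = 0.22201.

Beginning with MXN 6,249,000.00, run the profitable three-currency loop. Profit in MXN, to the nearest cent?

Profit: MXN 125,491.80

Profitable loop is MXN → CHF → BRL → MXN:
MXN 6,249,000.00 × 0.045305 = CHF 283,110.95
CHF 283,110.95 ÷ 0.20005 = BRL 1,415,200.92
BRL 1,415,200.92 ÷ 0.22201 = MXN 6,374,491.80
Profit = MXN 6,374,491.80 − MXN 6,249,000.00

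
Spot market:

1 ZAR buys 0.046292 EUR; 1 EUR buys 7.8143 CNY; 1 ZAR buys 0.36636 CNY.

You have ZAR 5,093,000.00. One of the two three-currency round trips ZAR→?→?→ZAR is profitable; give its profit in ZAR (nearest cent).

Profitable loop is ZAR → CNY → EUR → ZAR:
ZAR 5,093,000.00 × 0.36636 = CNY 1,865,871.48
CNY 1,865,871.48 ÷ 7.8143 = EUR 238,776.54
EUR 238,776.54 ÷ 0.046292 = ZAR 5,158,051.83
Profit = ZAR 5,158,051.83 − ZAR 5,093,000.00

Profit: ZAR 65,051.83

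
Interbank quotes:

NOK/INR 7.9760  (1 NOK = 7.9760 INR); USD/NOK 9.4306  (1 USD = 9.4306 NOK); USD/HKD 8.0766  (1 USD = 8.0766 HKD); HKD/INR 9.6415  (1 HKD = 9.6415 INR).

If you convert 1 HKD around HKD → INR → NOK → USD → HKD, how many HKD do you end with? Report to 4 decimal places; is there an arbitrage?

1.0353 (arbitrage exists)

Around HKD → INR → NOK → USD → HKD: 1 × 9.6415 ÷ 7.9760 ÷ 9.4306 × 8.0766 = 1.035258
Product > 1; profitable direction is HKD → INR → NOK → USD → HKD.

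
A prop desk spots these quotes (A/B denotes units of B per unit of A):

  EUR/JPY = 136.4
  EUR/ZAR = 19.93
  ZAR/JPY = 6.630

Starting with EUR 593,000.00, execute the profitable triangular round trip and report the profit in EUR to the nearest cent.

Profitable loop is EUR → JPY → ZAR → EUR:
EUR 593,000.00 × 136.4 = JPY 80,885,200
JPY 80,885,200 ÷ 6.630 = ZAR 12,199,879.34
ZAR 12,199,879.34 ÷ 19.93 = EUR 612,136.44
Profit = EUR 612,136.44 − EUR 593,000.00

Profit: EUR 19,136.44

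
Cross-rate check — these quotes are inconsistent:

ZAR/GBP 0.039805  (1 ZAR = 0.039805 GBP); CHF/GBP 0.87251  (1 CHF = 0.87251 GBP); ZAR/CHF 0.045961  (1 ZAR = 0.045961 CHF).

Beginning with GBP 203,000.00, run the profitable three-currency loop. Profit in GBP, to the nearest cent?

Profitable loop is GBP → ZAR → CHF → GBP:
GBP 203,000.00 ÷ 0.039805 = ZAR 5,099,861.83
ZAR 5,099,861.83 × 0.045961 = CHF 234,394.75
CHF 234,394.75 × 0.87251 = GBP 204,511.76
Profit = GBP 204,511.76 − GBP 203,000.00

Profit: GBP 1,511.76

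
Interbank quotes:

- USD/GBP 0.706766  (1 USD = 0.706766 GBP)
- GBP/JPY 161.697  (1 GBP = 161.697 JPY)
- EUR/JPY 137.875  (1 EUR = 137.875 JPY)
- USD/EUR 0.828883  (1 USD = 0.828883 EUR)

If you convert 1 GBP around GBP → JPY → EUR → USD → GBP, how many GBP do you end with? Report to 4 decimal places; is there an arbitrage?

Around GBP → JPY → EUR → USD → GBP: 1 × 161.697 ÷ 137.875 ÷ 0.828883 × 0.706766 = 0.999997
Product ≈ 1 (deviation 0.000%, within rounding noise).

1.0000 (no arbitrage)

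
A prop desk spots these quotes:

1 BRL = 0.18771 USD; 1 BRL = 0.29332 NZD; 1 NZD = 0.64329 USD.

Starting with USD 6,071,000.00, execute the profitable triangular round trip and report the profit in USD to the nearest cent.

Profit: USD 31,689.86

Profitable loop is USD → BRL → NZD → USD:
USD 6,071,000.00 ÷ 0.18771 = BRL 32,342,443.13
BRL 32,342,443.13 × 0.29332 = NZD 9,486,685.42
NZD 9,486,685.42 × 0.64329 = USD 6,102,689.86
Profit = USD 6,102,689.86 − USD 6,071,000.00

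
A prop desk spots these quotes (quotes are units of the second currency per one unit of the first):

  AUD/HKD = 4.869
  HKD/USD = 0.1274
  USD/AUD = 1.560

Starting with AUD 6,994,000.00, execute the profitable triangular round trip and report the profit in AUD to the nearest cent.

Profitable loop is AUD → USD → HKD → AUD:
AUD 6,994,000.00 ÷ 1.560 = USD 4,483,333.33
USD 4,483,333.33 ÷ 0.1274 = HKD 35,190,999.48
HKD 35,190,999.48 ÷ 4.869 = AUD 7,227,562.02
Profit = AUD 7,227,562.02 − AUD 6,994,000.00

Profit: AUD 233,562.02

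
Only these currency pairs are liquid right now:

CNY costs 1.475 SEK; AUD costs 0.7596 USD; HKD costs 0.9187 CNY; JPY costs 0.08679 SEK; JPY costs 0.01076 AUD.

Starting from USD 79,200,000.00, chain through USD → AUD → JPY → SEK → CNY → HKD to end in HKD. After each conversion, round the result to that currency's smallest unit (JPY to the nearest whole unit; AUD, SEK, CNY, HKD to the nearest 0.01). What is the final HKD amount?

USD 79,200,000.00 ÷ 0.7596 = AUD 104,265,402.84
AUD 104,265,402.84 ÷ 0.01076 = JPY 9,690,093,201
JPY 9,690,093,201 × 0.08679 = SEK 841,003,188.91
SEK 841,003,188.91 ÷ 1.475 = CNY 570,171,653.50
CNY 570,171,653.50 ÷ 0.9187 = HKD 620,628,772.72

HKD 620,628,772.72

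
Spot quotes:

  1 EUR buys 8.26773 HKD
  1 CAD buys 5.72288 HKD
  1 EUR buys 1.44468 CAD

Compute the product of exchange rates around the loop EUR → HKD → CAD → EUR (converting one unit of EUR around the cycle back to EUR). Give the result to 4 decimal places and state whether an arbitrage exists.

Around EUR → HKD → CAD → EUR: 1 × 8.26773 ÷ 5.72288 ÷ 1.44468 = 1.000000
Product ≈ 1 (deviation 0.000%, within rounding noise).

1.0000 (no arbitrage)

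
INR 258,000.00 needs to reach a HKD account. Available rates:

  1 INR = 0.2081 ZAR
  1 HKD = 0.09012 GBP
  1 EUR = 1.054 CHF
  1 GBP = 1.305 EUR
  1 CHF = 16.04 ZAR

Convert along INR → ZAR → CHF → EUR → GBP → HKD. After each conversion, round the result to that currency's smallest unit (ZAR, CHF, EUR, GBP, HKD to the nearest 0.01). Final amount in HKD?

HKD 27,003.11

INR 258,000.00 × 0.2081 = ZAR 53,689.80
ZAR 53,689.80 ÷ 16.04 = CHF 3,347.24
CHF 3,347.24 ÷ 1.054 = EUR 3,175.75
EUR 3,175.75 ÷ 1.305 = GBP 2,433.52
GBP 2,433.52 ÷ 0.09012 = HKD 27,003.11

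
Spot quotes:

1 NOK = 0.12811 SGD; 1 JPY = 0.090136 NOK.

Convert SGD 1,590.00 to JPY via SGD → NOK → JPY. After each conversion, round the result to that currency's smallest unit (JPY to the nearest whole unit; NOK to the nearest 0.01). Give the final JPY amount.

JPY 137,694

SGD 1,590.00 ÷ 0.12811 = NOK 12,411.21
NOK 12,411.21 ÷ 0.090136 = JPY 137,694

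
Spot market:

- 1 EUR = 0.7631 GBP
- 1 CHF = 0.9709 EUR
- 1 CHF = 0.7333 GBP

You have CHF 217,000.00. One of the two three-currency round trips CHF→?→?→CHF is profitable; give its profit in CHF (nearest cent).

Profit: CHF 2,247.17

Profitable loop is CHF → EUR → GBP → CHF:
CHF 217,000.00 × 0.9709 = EUR 210,685.30
EUR 210,685.30 × 0.7631 = GBP 160,773.95
GBP 160,773.95 ÷ 0.7333 = CHF 219,247.17
Profit = CHF 219,247.17 − CHF 217,000.00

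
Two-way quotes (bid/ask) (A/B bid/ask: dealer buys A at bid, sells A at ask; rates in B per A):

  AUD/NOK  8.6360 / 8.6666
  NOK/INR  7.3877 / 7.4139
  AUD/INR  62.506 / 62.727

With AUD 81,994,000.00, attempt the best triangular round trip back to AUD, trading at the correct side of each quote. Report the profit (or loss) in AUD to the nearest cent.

Best loop AUD → NOK → INR → AUD:
AUD 81,994,000.00 × 8.6360 (sell AUD at bid) = NOK 708,100,184.00
NOK 708,100,184.00 × 7.3877 (sell NOK at bid) = INR 5,231,231,729.34
INR 5,231,231,729.34 ÷ 62.727 (buy AUD at ask) = AUD 83,396,810.45

Net profit: AUD 1,402,810.45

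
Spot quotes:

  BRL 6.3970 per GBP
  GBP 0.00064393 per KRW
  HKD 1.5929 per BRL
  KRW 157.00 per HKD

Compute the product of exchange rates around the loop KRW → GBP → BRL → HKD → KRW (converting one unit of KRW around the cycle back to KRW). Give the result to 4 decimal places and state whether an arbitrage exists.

1.0302 (arbitrage exists)

Around KRW → GBP → BRL → HKD → KRW: 1 × 0.00064393 × 6.3970 × 1.5929 × 157.00 = 1.030156
Product > 1; profitable direction is KRW → GBP → BRL → HKD → KRW.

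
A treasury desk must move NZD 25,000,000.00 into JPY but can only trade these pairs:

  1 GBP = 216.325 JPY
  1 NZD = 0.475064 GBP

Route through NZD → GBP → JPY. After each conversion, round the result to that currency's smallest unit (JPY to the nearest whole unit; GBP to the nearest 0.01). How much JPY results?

NZD 25,000,000.00 × 0.475064 = GBP 11,876,600.00
GBP 11,876,600.00 × 216.325 = JPY 2,569,205,495

JPY 2,569,205,495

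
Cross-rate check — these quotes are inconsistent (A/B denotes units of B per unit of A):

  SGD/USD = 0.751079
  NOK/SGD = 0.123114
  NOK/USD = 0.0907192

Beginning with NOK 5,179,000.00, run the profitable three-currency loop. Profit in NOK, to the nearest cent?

Profitable loop is NOK → SGD → USD → NOK:
NOK 5,179,000.00 × 0.123114 = SGD 637,607.41
SGD 637,607.41 × 0.751079 = USD 478,893.53
USD 478,893.53 ÷ 0.0907192 = NOK 5,278,855.33
Profit = NOK 5,278,855.33 − NOK 5,179,000.00

Profit: NOK 99,855.33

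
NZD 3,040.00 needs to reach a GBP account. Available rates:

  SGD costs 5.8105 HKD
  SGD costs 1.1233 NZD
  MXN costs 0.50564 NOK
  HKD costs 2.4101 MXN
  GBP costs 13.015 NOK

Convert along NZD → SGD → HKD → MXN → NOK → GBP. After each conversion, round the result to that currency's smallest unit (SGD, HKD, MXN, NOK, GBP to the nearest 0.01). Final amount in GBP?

NZD 3,040.00 ÷ 1.1233 = SGD 2,706.31
SGD 2,706.31 × 5.8105 = HKD 15,725.01
HKD 15,725.01 × 2.4101 = MXN 37,898.85
MXN 37,898.85 × 0.50564 = NOK 19,163.17
NOK 19,163.17 ÷ 13.015 = GBP 1,472.39

GBP 1,472.39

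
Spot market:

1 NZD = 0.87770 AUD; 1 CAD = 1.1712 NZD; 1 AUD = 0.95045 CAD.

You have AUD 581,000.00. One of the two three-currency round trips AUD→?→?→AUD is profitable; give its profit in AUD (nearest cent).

Profitable loop is AUD → NZD → CAD → AUD:
AUD 581,000.00 ÷ 0.87770 = NZD 661,957.39
NZD 661,957.39 ÷ 1.1712 = CAD 565,195.86
CAD 565,195.86 ÷ 0.95045 = AUD 594,661.33
Profit = AUD 594,661.33 − AUD 581,000.00

Profit: AUD 13,661.33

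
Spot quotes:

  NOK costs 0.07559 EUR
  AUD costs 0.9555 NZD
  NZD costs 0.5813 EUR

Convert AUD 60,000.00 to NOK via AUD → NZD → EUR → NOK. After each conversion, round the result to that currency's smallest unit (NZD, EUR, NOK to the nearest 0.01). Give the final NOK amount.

AUD 60,000.00 × 0.9555 = NZD 57,330.00
NZD 57,330.00 × 0.5813 = EUR 33,325.93
EUR 33,325.93 ÷ 0.07559 = NOK 440,877.50

NOK 440,877.50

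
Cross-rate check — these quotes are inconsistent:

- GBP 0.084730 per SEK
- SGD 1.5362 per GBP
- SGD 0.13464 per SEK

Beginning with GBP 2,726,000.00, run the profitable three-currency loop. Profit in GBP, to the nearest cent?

Profit: GBP 93,778.45

Profitable loop is GBP → SEK → SGD → GBP:
GBP 2,726,000.00 ÷ 0.084730 = SEK 32,172,784.14
SEK 32,172,784.14 × 0.13464 = SGD 4,331,743.66
SGD 4,331,743.66 ÷ 1.5362 = GBP 2,819,778.45
Profit = GBP 2,819,778.45 − GBP 2,726,000.00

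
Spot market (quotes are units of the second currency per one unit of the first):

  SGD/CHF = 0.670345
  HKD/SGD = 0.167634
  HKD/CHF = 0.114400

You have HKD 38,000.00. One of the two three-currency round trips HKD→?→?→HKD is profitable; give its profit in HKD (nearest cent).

Profitable loop is HKD → CHF → SGD → HKD:
HKD 38,000.00 × 0.114400 = CHF 4,347.20
CHF 4,347.20 ÷ 0.670345 = SGD 6,485.02
SGD 6,485.02 ÷ 0.167634 = HKD 38,685.58
Profit = HKD 38,685.58 − HKD 38,000.00

Profit: HKD 685.58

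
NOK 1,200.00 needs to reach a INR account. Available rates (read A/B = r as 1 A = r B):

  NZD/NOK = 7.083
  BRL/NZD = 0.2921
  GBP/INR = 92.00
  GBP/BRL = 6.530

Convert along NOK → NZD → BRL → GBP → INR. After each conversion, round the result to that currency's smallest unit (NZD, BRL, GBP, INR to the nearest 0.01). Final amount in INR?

NOK 1,200.00 ÷ 7.083 = NZD 169.42
NZD 169.42 ÷ 0.2921 = BRL 580.01
BRL 580.01 ÷ 6.530 = GBP 88.82
GBP 88.82 × 92.00 = INR 8,171.44

INR 8,171.44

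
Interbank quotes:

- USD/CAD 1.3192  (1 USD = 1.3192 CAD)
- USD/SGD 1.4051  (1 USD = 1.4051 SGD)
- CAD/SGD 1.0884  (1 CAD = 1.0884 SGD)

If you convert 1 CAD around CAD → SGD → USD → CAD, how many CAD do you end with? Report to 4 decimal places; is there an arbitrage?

Around CAD → SGD → USD → CAD: 1 × 1.0884 ÷ 1.4051 × 1.3192 = 1.021861
Product > 1; profitable direction is CAD → SGD → USD → CAD.

1.0219 (arbitrage exists)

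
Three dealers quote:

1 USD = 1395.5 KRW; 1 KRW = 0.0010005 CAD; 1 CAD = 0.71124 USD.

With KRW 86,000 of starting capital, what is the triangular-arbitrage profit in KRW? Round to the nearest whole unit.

Profit: KRW 603

Profitable loop is KRW → USD → CAD → KRW:
KRW 86,000 ÷ 1395.5 = USD 61.63
USD 61.63 ÷ 0.71124 = CAD 86.65
CAD 86.65 ÷ 0.0010005 = KRW 86,603
Profit = KRW 86,603 − KRW 86,000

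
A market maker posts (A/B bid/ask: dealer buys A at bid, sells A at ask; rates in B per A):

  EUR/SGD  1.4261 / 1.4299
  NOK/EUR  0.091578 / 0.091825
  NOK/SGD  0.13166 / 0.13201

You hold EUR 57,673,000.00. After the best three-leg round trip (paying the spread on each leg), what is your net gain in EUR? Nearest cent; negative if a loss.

Best loop EUR → NOK → SGD → EUR:
EUR 57,673,000.00 ÷ 0.091825 (buy NOK at ask) = NOK 628,075,142.93
NOK 628,075,142.93 × 0.13166 (sell NOK at bid) = SGD 82,692,373.32
SGD 82,692,373.32 ÷ 1.4299 (buy EUR at ask) = EUR 57,830,878.61

Net profit: EUR 157,878.61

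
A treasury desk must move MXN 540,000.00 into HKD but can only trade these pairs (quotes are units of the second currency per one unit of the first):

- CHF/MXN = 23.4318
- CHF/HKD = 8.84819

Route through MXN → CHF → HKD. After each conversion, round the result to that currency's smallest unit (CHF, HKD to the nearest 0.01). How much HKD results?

HKD 203,911.85

MXN 540,000.00 ÷ 23.4318 = CHF 23,045.60
CHF 23,045.60 × 8.84819 = HKD 203,911.85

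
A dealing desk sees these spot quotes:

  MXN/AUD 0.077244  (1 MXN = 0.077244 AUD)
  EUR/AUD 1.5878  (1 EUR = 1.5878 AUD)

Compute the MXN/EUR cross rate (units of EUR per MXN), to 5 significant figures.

1 MXN × 0.077244 = 0.077244 AUD
0.077244 AUD ÷ 1.5878 = 0.0486484 EUR

MXN/EUR = 0.048648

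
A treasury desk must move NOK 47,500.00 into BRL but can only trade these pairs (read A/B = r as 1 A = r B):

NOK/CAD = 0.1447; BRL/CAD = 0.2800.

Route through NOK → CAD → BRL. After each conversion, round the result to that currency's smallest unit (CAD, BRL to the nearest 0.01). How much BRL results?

BRL 24,547.32

NOK 47,500.00 × 0.1447 = CAD 6,873.25
CAD 6,873.25 ÷ 0.2800 = BRL 24,547.32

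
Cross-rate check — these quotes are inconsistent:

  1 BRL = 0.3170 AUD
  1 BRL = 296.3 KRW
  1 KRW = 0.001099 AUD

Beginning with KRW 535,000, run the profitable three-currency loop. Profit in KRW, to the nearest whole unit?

Profit: KRW 14,571

Profitable loop is KRW → AUD → BRL → KRW:
KRW 535,000 × 0.001099 = AUD 587.96
AUD 587.96 ÷ 0.3170 = BRL 1,854.78
BRL 1,854.78 × 296.3 = KRW 549,571
Profit = KRW 549,571 − KRW 535,000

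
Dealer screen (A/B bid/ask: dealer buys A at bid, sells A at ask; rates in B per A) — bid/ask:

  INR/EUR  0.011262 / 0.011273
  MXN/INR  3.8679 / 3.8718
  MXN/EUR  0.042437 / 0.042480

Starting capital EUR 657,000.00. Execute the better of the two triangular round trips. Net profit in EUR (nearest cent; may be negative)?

Net profit: EUR 16,707.87

Best loop EUR → MXN → INR → EUR:
EUR 657,000.00 ÷ 0.042480 (buy MXN at ask) = MXN 15,466,101.69
MXN 15,466,101.69 × 3.8679 (sell MXN at bid) = INR 59,821,334.75
INR 59,821,334.75 × 0.011262 (sell INR at bid) = EUR 673,707.87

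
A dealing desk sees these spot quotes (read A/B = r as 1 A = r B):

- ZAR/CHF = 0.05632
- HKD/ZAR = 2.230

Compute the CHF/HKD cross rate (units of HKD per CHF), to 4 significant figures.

CHF/HKD = 7.962

1 CHF ÷ 0.05632 = 17.7557 ZAR
17.7557 ZAR ÷ 2.230 = 7.96219 HKD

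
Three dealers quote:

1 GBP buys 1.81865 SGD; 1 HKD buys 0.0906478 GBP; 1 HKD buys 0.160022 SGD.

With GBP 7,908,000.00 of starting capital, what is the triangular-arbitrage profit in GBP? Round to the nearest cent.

Profitable loop is GBP → SGD → HKD → GBP:
GBP 7,908,000.00 × 1.81865 = SGD 14,381,884.20
SGD 14,381,884.20 ÷ 0.160022 = HKD 89,874,418.52
HKD 89,874,418.52 × 0.0906478 = GBP 8,146,918.31
Profit = GBP 8,146,918.31 − GBP 7,908,000.00

Profit: GBP 238,918.31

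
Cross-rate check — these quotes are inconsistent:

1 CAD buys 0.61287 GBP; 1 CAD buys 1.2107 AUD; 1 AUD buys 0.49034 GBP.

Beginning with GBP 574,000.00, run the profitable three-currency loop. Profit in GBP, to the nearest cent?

Profit: GBP 18,579.18

Profitable loop is GBP → AUD → CAD → GBP:
GBP 574,000.00 ÷ 0.49034 = AUD 1,170,616.31
AUD 1,170,616.31 ÷ 1.2107 = CAD 966,892.13
CAD 966,892.13 × 0.61287 = GBP 592,579.18
Profit = GBP 592,579.18 − GBP 574,000.00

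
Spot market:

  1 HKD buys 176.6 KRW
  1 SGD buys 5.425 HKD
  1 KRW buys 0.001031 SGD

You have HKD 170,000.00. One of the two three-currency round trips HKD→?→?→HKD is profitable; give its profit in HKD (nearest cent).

Profit: HKD 2,107.51

Profitable loop is HKD → SGD → KRW → HKD:
HKD 170,000.00 ÷ 5.425 = SGD 31,336.41
SGD 31,336.41 ÷ 0.001031 = KRW 30,394,186
KRW 30,394,186 ÷ 176.6 = HKD 172,107.51
Profit = HKD 172,107.51 − HKD 170,000.00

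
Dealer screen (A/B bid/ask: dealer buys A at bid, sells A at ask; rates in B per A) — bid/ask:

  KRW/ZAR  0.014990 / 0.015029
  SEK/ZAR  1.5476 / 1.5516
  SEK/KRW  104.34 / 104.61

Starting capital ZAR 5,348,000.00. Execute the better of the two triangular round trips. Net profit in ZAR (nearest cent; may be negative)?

Best loop ZAR → SEK → KRW → ZAR:
ZAR 5,348,000.00 ÷ 1.5516 (buy SEK at ask) = SEK 3,446,764.63
SEK 3,446,764.63 × 104.34 (sell SEK at bid) = KRW 359,635,422
KRW 359,635,422 × 0.014990 (sell KRW at bid) = ZAR 5,390,934.97

Net profit: ZAR 42,934.97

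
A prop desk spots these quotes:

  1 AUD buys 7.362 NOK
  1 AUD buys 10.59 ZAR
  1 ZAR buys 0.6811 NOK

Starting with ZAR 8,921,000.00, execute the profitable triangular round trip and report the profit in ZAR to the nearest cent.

Profit: ZAR 184,473.02

Profitable loop is ZAR → AUD → NOK → ZAR:
ZAR 8,921,000.00 ÷ 10.59 = AUD 842,398.49
AUD 842,398.49 × 7.362 = NOK 6,201,737.68
NOK 6,201,737.68 ÷ 0.6811 = ZAR 9,105,473.02
Profit = ZAR 9,105,473.02 − ZAR 8,921,000.00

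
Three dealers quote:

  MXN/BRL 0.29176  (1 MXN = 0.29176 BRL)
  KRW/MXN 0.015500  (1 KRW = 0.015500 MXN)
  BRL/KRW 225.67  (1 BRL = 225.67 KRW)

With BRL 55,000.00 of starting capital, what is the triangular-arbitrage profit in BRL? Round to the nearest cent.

Profit: BRL 1,129.86

Profitable loop is BRL → KRW → MXN → BRL:
BRL 55,000.00 × 225.67 = KRW 12,411,850
KRW 12,411,850 × 0.015500 = MXN 192,383.67
MXN 192,383.67 × 0.29176 = BRL 56,129.86
Profit = BRL 56,129.86 − BRL 55,000.00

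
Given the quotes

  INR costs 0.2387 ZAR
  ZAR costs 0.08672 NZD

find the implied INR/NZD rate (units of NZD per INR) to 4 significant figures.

INR/NZD = 0.02070

1 INR × 0.2387 = 0.2387 ZAR
0.2387 ZAR × 0.08672 = 0.0207001 NZD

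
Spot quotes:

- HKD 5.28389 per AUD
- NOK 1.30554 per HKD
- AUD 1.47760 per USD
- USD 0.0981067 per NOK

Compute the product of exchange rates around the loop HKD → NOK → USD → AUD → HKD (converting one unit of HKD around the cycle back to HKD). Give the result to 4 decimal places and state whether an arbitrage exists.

Around HKD → NOK → USD → AUD → HKD: 1 × 1.30554 × 0.0981067 × 1.47760 × 5.28389 = 0.999999
Product ≈ 1 (deviation 0.000%, within rounding noise).

1.0000 (no arbitrage)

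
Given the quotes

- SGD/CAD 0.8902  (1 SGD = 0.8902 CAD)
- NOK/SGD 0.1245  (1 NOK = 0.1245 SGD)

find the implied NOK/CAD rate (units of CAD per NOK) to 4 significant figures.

1 NOK × 0.1245 = 0.1245 SGD
0.1245 SGD × 0.8902 = 0.11083 CAD

NOK/CAD = 0.1108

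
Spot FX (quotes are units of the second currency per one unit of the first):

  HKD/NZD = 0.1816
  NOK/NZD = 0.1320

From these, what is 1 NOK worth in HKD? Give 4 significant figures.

1 NOK × 0.1320 = 0.132 NZD
0.132 NZD ÷ 0.1816 = 0.726872 HKD

NOK/HKD = 0.7269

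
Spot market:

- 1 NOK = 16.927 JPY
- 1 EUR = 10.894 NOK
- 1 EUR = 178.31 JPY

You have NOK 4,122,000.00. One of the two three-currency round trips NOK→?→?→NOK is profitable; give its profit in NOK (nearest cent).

Profit: NOK 140,846.09

Profitable loop is NOK → JPY → EUR → NOK:
NOK 4,122,000.00 × 16.927 = JPY 69,773,094
JPY 69,773,094 ÷ 178.31 = EUR 391,302.19
EUR 391,302.19 × 10.894 = NOK 4,262,846.09
Profit = NOK 4,262,846.09 − NOK 4,122,000.00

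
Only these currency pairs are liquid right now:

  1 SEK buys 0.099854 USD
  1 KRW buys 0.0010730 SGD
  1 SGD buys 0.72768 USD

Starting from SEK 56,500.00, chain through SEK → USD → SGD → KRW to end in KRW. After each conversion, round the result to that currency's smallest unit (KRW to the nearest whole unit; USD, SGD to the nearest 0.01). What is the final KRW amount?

SEK 56,500.00 × 0.099854 = USD 5,641.75
USD 5,641.75 ÷ 0.72768 = SGD 7,753.06
SGD 7,753.06 ÷ 0.0010730 = KRW 7,225,592

KRW 7,225,592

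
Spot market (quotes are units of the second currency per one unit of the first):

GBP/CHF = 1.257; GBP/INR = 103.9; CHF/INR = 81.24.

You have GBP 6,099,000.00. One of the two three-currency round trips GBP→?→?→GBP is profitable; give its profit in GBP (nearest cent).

Profitable loop is GBP → INR → CHF → GBP:
GBP 6,099,000.00 × 103.9 = INR 633,686,100.00
INR 633,686,100.00 ÷ 81.24 = CHF 7,800,173.56
CHF 7,800,173.56 ÷ 1.257 = GBP 6,205,388.67
Profit = GBP 6,205,388.67 − GBP 6,099,000.00

Profit: GBP 106,388.67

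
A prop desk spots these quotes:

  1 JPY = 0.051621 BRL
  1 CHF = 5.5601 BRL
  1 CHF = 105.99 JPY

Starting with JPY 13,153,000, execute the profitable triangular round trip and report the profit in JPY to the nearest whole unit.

Profitable loop is JPY → CHF → BRL → JPY:
JPY 13,153,000 ÷ 105.99 = CHF 124,096.61
CHF 124,096.61 × 5.5601 = BRL 689,989.58
BRL 689,989.58 ÷ 0.051621 = JPY 13,366,451
Profit = JPY 13,366,451 − JPY 13,153,000

Profit: JPY 213,451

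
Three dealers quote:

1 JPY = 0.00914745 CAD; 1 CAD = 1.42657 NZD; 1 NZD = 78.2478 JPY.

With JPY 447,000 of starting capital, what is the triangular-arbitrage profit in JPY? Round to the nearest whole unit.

Profit: JPY 9,429

Profitable loop is JPY → CAD → NZD → JPY:
JPY 447,000 × 0.00914745 = CAD 4,088.91
CAD 4,088.91 × 1.42657 = NZD 5,833.12
NZD 5,833.12 × 78.2478 = JPY 456,429
Profit = JPY 456,429 − JPY 447,000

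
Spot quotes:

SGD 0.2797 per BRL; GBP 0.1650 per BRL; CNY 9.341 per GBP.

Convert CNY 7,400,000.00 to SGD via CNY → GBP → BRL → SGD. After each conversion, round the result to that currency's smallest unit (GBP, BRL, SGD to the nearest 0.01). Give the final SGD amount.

CNY 7,400,000.00 ÷ 9.341 = GBP 792,206.40
GBP 792,206.40 ÷ 0.1650 = BRL 4,801,250.91
BRL 4,801,250.91 × 0.2797 = SGD 1,342,909.88

SGD 1,342,909.88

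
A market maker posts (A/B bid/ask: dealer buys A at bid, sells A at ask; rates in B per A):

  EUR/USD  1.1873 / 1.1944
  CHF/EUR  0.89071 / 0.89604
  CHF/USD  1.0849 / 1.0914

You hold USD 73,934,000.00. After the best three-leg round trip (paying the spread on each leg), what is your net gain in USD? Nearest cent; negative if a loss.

Net profit: USD 1,013,425.70

Best loop USD → EUR → CHF → USD:
USD 73,934,000.00 ÷ 1.1944 (buy EUR at ask) = EUR 61,900,535.83
EUR 61,900,535.83 ÷ 0.89604 (buy CHF at ask) = CHF 69,082,335.42
CHF 69,082,335.42 × 1.0849 (sell CHF at bid) = USD 74,947,425.70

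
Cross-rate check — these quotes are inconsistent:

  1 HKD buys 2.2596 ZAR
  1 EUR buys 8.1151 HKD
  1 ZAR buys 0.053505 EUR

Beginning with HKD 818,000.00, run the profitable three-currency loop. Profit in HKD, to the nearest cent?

Profit: HKD 15,745.48

Profitable loop is HKD → EUR → ZAR → HKD:
HKD 818,000.00 ÷ 8.1151 = EUR 100,799.74
EUR 100,799.74 ÷ 0.053505 = ZAR 1,883,931.29
ZAR 1,883,931.29 ÷ 2.2596 = HKD 833,745.48
Profit = HKD 833,745.48 − HKD 818,000.00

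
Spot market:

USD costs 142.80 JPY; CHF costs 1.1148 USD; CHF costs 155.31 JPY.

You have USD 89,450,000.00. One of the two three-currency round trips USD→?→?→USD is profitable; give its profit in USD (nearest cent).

Profit: USD 2,236,647.40

Profitable loop is USD → JPY → CHF → USD:
USD 89,450,000.00 × 142.80 = JPY 12,773,460,000
JPY 12,773,460,000 ÷ 155.31 = CHF 82,244,929.50
CHF 82,244,929.50 × 1.1148 = USD 91,686,647.40
Profit = USD 91,686,647.40 − USD 89,450,000.00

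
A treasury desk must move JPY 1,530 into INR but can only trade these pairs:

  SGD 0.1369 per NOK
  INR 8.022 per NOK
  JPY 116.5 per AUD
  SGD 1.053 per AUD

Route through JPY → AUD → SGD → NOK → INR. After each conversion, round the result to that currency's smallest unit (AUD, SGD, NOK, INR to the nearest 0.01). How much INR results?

INR 810.38

JPY 1,530 ÷ 116.5 = AUD 13.13
AUD 13.13 × 1.053 = SGD 13.83
SGD 13.83 ÷ 0.1369 = NOK 101.02
NOK 101.02 × 8.022 = INR 810.38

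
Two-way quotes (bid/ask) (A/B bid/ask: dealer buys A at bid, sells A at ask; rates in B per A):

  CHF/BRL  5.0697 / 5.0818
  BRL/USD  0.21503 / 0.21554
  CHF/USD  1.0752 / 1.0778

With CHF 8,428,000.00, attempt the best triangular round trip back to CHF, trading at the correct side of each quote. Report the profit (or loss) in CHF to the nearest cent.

Best loop CHF → BRL → USD → CHF:
CHF 8,428,000.00 × 5.0697 (sell CHF at bid) = BRL 42,727,431.60
BRL 42,727,431.60 × 0.21503 (sell BRL at bid) = USD 9,187,679.62
USD 9,187,679.62 ÷ 1.0778 (buy CHF at ask) = CHF 8,524,475.43

Net profit: CHF 96,475.43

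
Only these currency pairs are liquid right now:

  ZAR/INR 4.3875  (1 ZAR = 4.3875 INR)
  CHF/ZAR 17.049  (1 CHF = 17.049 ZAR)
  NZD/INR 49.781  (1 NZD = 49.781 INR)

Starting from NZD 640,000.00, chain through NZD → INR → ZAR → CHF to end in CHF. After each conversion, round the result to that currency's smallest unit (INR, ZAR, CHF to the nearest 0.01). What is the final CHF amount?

NZD 640,000.00 × 49.781 = INR 31,859,840.00
INR 31,859,840.00 ÷ 4.3875 = ZAR 7,261,501.99
ZAR 7,261,501.99 ÷ 17.049 = CHF 425,919.53

CHF 425,919.53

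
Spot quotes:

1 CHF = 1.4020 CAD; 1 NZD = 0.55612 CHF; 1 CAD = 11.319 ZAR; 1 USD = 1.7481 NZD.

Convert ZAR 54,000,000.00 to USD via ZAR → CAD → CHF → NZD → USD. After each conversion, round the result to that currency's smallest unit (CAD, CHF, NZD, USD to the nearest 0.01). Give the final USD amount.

ZAR 54,000,000.00 ÷ 11.319 = CAD 4,770,739.46
CAD 4,770,739.46 ÷ 1.4020 = CHF 3,402,809.89
CHF 3,402,809.89 ÷ 0.55612 = NZD 6,118,841.06
NZD 6,118,841.06 ÷ 1.7481 = USD 3,500,280.91

USD 3,500,280.91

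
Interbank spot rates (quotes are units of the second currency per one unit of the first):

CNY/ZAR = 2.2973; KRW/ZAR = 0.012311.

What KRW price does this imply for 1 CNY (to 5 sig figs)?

CNY/KRW = 186.61

1 CNY × 2.2973 = 2.2973 ZAR
2.2973 ZAR ÷ 0.012311 = 186.605 KRW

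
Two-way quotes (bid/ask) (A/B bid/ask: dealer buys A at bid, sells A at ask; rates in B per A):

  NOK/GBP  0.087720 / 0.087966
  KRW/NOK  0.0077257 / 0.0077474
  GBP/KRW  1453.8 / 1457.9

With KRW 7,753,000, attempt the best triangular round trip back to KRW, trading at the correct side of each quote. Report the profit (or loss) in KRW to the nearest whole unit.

Net profit: KRW 50,173

Best loop KRW → GBP → NOK → KRW:
KRW 7,753,000 ÷ 1457.9 (buy GBP at ask) = GBP 5,317.92
GBP 5,317.92 ÷ 0.087966 (buy NOK at ask) = NOK 60,454.30
NOK 60,454.30 ÷ 0.0077474 (buy KRW at ask) = KRW 7,803,173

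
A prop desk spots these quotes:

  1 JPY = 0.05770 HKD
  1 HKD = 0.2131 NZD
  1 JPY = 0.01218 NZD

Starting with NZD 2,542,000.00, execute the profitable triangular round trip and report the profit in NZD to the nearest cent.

Profitable loop is NZD → JPY → HKD → NZD:
NZD 2,542,000.00 ÷ 0.01218 = JPY 208,702,791
JPY 208,702,791 × 0.05770 = HKD 12,042,151.07
HKD 12,042,151.07 × 0.2131 = NZD 2,566,182.39
Profit = NZD 2,566,182.39 − NZD 2,542,000.00

Profit: NZD 24,182.39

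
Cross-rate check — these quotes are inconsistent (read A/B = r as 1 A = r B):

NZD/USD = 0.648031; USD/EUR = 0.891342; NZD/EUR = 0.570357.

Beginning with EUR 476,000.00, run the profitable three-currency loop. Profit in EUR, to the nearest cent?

Profitable loop is EUR → NZD → USD → EUR:
EUR 476,000.00 ÷ 0.570357 = NZD 834,565.02
NZD 834,565.02 × 0.648031 = USD 540,824.00
USD 540,824.00 × 0.891342 = EUR 482,059.15
Profit = EUR 482,059.15 − EUR 476,000.00

Profit: EUR 6,059.15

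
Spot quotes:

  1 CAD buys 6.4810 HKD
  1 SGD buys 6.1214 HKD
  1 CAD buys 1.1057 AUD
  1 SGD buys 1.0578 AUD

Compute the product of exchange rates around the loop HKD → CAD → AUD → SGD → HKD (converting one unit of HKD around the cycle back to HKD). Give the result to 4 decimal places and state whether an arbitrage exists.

Around HKD → CAD → AUD → SGD → HKD: 1 ÷ 6.4810 × 1.1057 ÷ 1.0578 × 6.1214 = 0.987285
Product < 1; profitable direction is HKD → SGD → AUD → CAD → HKD.

0.9873 (arbitrage exists)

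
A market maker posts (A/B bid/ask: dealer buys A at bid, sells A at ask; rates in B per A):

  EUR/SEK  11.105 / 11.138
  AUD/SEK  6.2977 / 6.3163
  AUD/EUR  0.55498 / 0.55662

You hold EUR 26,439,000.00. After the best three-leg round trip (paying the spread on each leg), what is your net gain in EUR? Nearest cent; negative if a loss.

Net profit: EUR 418,214.82

Best loop EUR → AUD → SEK → EUR:
EUR 26,439,000.00 ÷ 0.55662 (buy AUD at ask) = AUD 47,499,191.55
AUD 47,499,191.55 × 6.2977 (sell AUD at bid) = SEK 299,135,658.62
SEK 299,135,658.62 ÷ 11.138 (buy EUR at ask) = EUR 26,857,214.82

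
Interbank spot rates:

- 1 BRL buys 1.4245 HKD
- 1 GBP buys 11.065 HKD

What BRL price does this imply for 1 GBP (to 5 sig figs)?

GBP/BRL = 7.7676

1 GBP × 11.065 = 11.065 HKD
11.065 HKD ÷ 1.4245 = 7.76764 BRL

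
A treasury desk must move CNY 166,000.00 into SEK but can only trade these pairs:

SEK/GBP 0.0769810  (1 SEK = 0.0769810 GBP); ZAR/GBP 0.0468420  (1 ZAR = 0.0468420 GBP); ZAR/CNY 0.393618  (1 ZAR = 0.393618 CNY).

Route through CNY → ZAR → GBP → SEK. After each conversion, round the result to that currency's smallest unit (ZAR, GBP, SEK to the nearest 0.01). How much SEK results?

CNY 166,000.00 ÷ 0.393618 = ZAR 421,728.68
ZAR 421,728.68 × 0.0468420 = GBP 19,754.61
GBP 19,754.61 ÷ 0.0769810 = SEK 256,616.70

SEK 256,616.70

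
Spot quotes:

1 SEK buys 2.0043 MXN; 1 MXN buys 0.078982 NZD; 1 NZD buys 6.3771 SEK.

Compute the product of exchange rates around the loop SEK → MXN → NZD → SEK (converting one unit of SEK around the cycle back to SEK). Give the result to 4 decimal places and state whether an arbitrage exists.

1.0095 (arbitrage exists)

Around SEK → MXN → NZD → SEK: 1 × 2.0043 × 0.078982 × 6.3771 = 1.009518
Product > 1; profitable direction is SEK → MXN → NZD → SEK.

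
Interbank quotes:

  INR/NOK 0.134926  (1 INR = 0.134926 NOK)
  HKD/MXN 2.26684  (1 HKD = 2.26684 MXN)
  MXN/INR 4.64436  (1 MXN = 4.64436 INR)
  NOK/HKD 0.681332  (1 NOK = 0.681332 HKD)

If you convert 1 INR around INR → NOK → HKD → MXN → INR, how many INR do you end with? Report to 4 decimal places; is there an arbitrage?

Around INR → NOK → HKD → MXN → INR: 1 × 0.134926 × 0.681332 × 2.26684 × 4.64436 = 0.967835
Product < 1; profitable direction is INR → MXN → HKD → NOK → INR.

0.9678 (arbitrage exists)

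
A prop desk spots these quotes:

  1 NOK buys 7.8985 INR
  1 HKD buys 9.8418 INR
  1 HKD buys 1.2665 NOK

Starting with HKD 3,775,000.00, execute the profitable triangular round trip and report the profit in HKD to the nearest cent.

Profit: HKD 62,003.87

Profitable loop is HKD → NOK → INR → HKD:
HKD 3,775,000.00 × 1.2665 = NOK 4,781,037.50
NOK 4,781,037.50 × 7.8985 = INR 37,763,024.69
INR 37,763,024.69 ÷ 9.8418 = HKD 3,837,003.87
Profit = HKD 3,837,003.87 − HKD 3,775,000.00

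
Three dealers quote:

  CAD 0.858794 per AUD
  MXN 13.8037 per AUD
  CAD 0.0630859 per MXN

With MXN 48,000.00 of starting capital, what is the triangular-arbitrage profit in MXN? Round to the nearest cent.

Profitable loop is MXN → CAD → AUD → MXN:
MXN 48,000.00 × 0.0630859 = CAD 3,028.12
CAD 3,028.12 ÷ 0.858794 = AUD 3,526.02
AUD 3,526.02 × 13.8037 = MXN 48,672.10
Profit = MXN 48,672.10 − MXN 48,000.00

Profit: MXN 672.10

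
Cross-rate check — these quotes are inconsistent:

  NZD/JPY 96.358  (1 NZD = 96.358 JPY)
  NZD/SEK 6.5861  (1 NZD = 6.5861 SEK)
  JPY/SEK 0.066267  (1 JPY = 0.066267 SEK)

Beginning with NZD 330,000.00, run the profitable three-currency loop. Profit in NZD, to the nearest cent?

Profit: NZD 10,374.62

Profitable loop is NZD → SEK → JPY → NZD:
NZD 330,000.00 × 6.5861 = SEK 2,173,413.00
SEK 2,173,413.00 ÷ 0.066267 = JPY 32,797,818
JPY 32,797,818 ÷ 96.358 = NZD 340,374.62
Profit = NZD 340,374.62 − NZD 330,000.00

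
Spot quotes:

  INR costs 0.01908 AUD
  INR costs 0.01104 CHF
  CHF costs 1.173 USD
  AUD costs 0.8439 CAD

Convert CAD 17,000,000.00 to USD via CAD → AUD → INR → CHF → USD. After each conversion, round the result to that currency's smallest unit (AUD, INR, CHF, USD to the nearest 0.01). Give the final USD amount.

USD 13,672,459.63

CAD 17,000,000.00 ÷ 0.8439 = AUD 20,144,566.89
AUD 20,144,566.89 ÷ 0.01908 = INR 1,055,794,910.38
INR 1,055,794,910.38 × 0.01104 = CHF 11,655,975.81
CHF 11,655,975.81 × 1.173 = USD 13,672,459.63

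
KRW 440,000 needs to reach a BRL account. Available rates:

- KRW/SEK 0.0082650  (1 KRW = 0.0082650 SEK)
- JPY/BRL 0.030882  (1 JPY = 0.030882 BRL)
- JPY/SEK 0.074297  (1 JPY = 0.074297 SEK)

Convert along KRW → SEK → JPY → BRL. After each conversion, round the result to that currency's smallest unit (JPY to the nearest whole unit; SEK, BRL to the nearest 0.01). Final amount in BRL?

KRW 440,000 × 0.0082650 = SEK 3,636.60
SEK 3,636.60 ÷ 0.074297 = JPY 48,947
JPY 48,947 × 0.030882 = BRL 1,511.58

BRL 1,511.58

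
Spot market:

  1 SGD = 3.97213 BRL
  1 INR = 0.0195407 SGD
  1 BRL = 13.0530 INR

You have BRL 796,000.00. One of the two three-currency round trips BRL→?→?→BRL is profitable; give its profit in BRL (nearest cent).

Profit: BRL 10,467.70

Profitable loop is BRL → INR → SGD → BRL:
BRL 796,000.00 × 13.0530 = INR 10,390,188.00
INR 10,390,188.00 × 0.0195407 = SGD 203,031.55
SGD 203,031.55 × 3.97213 = BRL 806,467.70
Profit = BRL 806,467.70 − BRL 796,000.00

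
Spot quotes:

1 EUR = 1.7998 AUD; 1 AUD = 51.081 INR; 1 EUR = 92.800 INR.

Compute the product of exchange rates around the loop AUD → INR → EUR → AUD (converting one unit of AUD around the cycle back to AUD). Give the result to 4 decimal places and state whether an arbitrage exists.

Around AUD → INR → EUR → AUD: 1 × 51.081 ÷ 92.800 × 1.7998 = 0.990685
Product < 1; profitable direction is AUD → EUR → INR → AUD.

0.9907 (arbitrage exists)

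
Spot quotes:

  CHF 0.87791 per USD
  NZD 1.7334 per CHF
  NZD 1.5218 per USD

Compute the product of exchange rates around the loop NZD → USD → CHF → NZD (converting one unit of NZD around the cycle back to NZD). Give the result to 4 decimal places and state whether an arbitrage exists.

1.0000 (no arbitrage)

Around NZD → USD → CHF → NZD: 1 ÷ 1.5218 × 0.87791 × 1.7334 = 0.999980
Product ≈ 1 (deviation 0.002%, within rounding noise).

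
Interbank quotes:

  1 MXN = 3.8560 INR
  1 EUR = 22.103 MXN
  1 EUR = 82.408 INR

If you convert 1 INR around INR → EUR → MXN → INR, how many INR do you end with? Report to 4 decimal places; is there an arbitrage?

Around INR → EUR → MXN → INR: 1 ÷ 82.408 × 22.103 × 3.8560 = 1.034234
Product > 1; profitable direction is INR → EUR → MXN → INR.

1.0342 (arbitrage exists)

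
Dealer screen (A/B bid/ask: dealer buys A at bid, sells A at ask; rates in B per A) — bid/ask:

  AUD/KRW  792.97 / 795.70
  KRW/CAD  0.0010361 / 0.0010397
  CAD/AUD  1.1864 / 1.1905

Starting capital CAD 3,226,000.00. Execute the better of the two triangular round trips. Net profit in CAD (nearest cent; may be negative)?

Net profit: CAD 49,499.68

Best loop CAD → KRW → AUD → CAD:
CAD 3,226,000.00 ÷ 0.0010397 (buy KRW at ask) = KRW 3,102,818,121
KRW 3,102,818,121 ÷ 795.70 (buy AUD at ask) = AUD 3,899,482.37
AUD 3,899,482.37 ÷ 1.1905 (buy CAD at ask) = CAD 3,275,499.68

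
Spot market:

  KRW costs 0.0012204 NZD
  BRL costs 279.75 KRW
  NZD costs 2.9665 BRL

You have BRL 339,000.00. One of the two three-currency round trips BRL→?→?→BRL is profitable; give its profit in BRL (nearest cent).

Profitable loop is BRL → KRW → NZD → BRL:
BRL 339,000.00 × 279.75 = KRW 94,835,250
KRW 94,835,250 × 0.0012204 = NZD 115,736.94
NZD 115,736.94 × 2.9665 = BRL 343,333.63
Profit = BRL 343,333.63 − BRL 339,000.00

Profit: BRL 4,333.63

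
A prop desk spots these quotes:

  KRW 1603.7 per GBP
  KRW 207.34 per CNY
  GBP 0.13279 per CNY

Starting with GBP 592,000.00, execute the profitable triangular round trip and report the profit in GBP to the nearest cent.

Profit: GBP 16,032.95

Profitable loop is GBP → KRW → CNY → GBP:
GBP 592,000.00 × 1603.7 = KRW 949,390,400
KRW 949,390,400 ÷ 207.34 = CNY 4,578,906.14
CNY 4,578,906.14 × 0.13279 = GBP 608,032.95
Profit = GBP 608,032.95 − GBP 592,000.00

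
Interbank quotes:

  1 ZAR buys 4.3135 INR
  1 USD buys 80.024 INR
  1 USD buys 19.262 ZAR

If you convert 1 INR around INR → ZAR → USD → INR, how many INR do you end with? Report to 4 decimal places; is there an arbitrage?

Around INR → ZAR → USD → INR: 1 ÷ 4.3135 ÷ 19.262 × 80.024 = 0.963139
Product < 1; profitable direction is INR → USD → ZAR → INR.

0.9631 (arbitrage exists)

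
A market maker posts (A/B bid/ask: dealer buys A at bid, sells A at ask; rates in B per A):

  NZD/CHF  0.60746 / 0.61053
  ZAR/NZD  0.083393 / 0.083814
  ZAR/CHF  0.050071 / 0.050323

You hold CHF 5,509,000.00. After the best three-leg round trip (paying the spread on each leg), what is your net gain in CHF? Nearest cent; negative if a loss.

Net profit: CHF 36,663.73

Best loop CHF → ZAR → NZD → CHF:
CHF 5,509,000.00 ÷ 0.050323 (buy ZAR at ask) = ZAR 109,472,805.68
ZAR 109,472,805.68 × 0.083393 (sell ZAR at bid) = NZD 9,129,265.68
NZD 9,129,265.68 × 0.60746 (sell NZD at bid) = CHF 5,545,663.73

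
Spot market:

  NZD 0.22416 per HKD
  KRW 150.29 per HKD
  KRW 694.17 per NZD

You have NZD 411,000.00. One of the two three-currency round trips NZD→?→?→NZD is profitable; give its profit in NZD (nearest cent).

Profit: NZD 14,535.40

Profitable loop is NZD → KRW → HKD → NZD:
NZD 411,000.00 × 694.17 = KRW 285,303,870
KRW 285,303,870 ÷ 150.29 = HKD 1,898,355.65
HKD 1,898,355.65 × 0.22416 = NZD 425,535.40
Profit = NZD 425,535.40 − NZD 411,000.00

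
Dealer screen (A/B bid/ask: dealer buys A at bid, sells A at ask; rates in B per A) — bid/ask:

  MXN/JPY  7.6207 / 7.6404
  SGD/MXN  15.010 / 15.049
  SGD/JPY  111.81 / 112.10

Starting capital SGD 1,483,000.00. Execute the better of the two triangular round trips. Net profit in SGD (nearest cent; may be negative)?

Best loop SGD → MXN → JPY → SGD:
SGD 1,483,000.00 × 15.010 (sell SGD at bid) = MXN 22,259,830.00
MXN 22,259,830.00 × 7.6207 (sell MXN at bid) = JPY 169,635,486
JPY 169,635,486 ÷ 112.10 (buy SGD at ask) = SGD 1,513,251.44

Net profit: SGD 30,251.44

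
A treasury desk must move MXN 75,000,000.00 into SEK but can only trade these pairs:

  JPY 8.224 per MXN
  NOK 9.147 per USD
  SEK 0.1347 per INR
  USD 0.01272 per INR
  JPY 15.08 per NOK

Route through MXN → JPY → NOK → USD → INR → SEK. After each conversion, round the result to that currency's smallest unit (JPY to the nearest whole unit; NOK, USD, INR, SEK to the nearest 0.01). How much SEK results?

SEK 47,352,708.88

MXN 75,000,000.00 × 8.224 = JPY 616,800,000
JPY 616,800,000 ÷ 15.08 = NOK 40,901,856.76
NOK 40,901,856.76 ÷ 9.147 = USD 4,471,614.38
USD 4,471,614.38 ÷ 0.01272 = INR 351,542,011.01
INR 351,542,011.01 × 0.1347 = SEK 47,352,708.88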